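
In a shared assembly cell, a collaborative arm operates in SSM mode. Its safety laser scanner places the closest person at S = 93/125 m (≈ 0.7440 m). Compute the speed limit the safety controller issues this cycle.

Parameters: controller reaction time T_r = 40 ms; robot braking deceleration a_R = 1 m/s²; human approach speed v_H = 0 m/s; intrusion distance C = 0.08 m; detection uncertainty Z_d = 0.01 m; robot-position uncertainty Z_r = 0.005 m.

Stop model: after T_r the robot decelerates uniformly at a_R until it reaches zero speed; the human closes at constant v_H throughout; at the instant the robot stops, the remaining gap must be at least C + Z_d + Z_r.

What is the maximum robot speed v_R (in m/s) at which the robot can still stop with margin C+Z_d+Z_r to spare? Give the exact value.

quadratic (1/2)·v² + (1/25)·v + (-649/1000) = 0
  disc = (1/25)² − 4·(1/2)·(-649/1000) = 3249/2500 ; √disc = 57/50
  v_R = (−(1/25) + 57/50) / (2·(1/2)) = 11/10 m/s
check:
stop time T_s = (11/10)/1 = 1.1000 s
reaction-phase robot travel = 1.1000·0.0400 = 0.0440 m
robot covers 1.1000·1.1000 − ½·1.0000·1.1000² = 0.6050 m while stopping
person approaches 0.0000·(0.0400+1.1000) = 0.0000 m
margins: 0.0800+0.0100+0.0050 = 0.0950 m
sum ≈ 0.0440+0.6050+0.0000+0.0950 ≈ 0.7440 m = S ✓

v_R_max = 11/10 m/s = 1.1000 m/s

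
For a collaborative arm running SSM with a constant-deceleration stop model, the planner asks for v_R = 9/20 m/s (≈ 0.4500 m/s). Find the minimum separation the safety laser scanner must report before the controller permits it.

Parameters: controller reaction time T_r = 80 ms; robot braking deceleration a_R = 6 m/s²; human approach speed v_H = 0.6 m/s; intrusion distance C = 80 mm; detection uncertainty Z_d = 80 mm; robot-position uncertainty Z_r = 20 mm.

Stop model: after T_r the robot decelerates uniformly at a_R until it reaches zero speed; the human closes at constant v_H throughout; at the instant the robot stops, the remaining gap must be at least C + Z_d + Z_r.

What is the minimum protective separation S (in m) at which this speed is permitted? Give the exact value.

stop time T_s = (9/20)/6 = 0.0750 s
robot covers v_R·T_r = 0.4500·0.0800 = 0.0360 m before braking
robot under decel: 0.4500²/(2·6.0000) = 0.0169 m
person approaches 0.6000·(0.0800+0.0750) = 0.0930 m
margins: 0.0800+0.0800+0.0200 = 0.1800 m
S_min ≈ 0.0360+0.0169+0.0930+0.1800  ⇒  S_min = 2607/8000 m

S_min = 2607/8000 m = 0.3259 m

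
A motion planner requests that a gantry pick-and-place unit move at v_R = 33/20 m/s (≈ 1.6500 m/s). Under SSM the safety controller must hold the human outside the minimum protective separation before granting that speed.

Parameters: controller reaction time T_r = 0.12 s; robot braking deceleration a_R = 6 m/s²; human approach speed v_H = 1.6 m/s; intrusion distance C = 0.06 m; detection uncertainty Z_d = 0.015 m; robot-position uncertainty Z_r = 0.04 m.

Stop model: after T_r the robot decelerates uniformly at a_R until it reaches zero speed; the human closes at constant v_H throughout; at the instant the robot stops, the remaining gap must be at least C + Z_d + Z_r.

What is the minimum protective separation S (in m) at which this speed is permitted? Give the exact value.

S_min = 75/64 m = 1.1719 m

braking lasts T_s = (33/20)/6 = 0.2750 s
robot in T_r: 1.6500·0.1200 = 0.1980 m
braking distance = 1.6500²/(2·6.0000) = 0.2269 m
human closes 1.6000·0.3950 = 0.6320 m
C+Z_d+Z_r = 0.0600+0.0150+0.0400 = 0.1150 m
S_min ≈ 0.1980+0.2269+0.6320+0.1150  ⇒  S_min = 75/64 m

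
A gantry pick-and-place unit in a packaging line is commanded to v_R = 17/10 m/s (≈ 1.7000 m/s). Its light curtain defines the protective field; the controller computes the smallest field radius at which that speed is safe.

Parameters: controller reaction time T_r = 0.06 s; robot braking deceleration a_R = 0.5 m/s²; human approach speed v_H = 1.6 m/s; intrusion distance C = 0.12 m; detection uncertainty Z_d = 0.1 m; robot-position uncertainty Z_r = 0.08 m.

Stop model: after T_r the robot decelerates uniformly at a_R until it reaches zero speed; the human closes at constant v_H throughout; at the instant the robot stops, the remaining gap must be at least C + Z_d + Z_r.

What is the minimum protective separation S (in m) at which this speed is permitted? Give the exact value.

S_min = 2207/250 m = 8.8280 m

braking lasts T_s = (17/10)/(1/2) = 3.4000 s
robot covers v_R·T_r = 1.7000·0.0600 = 0.1020 m before braking
robot covers 1.7000·3.4000 − ½·0.5000·3.4000² = 2.8900 m while stopping
human over T_r+T_s: 1.6000·(0.0600+3.4000) = 5.5360 m
residual clearance needed = 0.1200+0.1000+0.0800 = 0.3000 m
S_min ≈ 0.1020+2.8900+5.5360+0.3000  ⇒  S_min = 2207/250 m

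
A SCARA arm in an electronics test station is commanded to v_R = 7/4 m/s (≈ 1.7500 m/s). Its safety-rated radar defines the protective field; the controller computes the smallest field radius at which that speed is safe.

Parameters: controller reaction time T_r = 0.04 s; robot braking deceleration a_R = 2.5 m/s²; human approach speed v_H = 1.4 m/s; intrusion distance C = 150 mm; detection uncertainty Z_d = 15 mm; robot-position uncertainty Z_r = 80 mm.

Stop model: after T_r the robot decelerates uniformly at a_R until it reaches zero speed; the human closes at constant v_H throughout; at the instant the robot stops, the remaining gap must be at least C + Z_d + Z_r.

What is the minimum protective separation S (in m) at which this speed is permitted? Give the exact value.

stop time T_s = (7/4)/(5/2) = 0.7000 s
reaction-phase robot travel = 1.7500·0.0400 = 0.0700 m
robot under decel: 1.7500²/(2·2.5000) = 0.6125 m
person approaches 1.4000·(0.0400+0.7000) = 1.0360 m
residual clearance needed = 0.1500+0.0150+0.0800 = 0.2450 m
S_min ≈ 0.0700+0.6125+1.0360+0.2450  ⇒  S_min = 3927/2000 m

S_min = 3927/2000 m = 1.9635 m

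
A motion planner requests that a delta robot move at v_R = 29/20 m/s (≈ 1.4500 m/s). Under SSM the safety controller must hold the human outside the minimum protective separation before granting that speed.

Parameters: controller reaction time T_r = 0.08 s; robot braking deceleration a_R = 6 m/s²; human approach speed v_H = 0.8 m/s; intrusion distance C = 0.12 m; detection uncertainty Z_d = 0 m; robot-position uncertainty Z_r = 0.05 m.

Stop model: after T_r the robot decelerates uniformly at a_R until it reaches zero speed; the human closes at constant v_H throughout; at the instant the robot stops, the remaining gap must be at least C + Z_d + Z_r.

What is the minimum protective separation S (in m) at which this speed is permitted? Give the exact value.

braking lasts T_s = (29/20)/6 = 0.2417 s
robot in T_r: 1.4500·0.0800 = 0.1160 m
robot under decel: 1.4500²/(2·6.0000) = 0.1752 m
human closes 0.8000·0.3217 = 0.2573 m
C+Z_d+Z_r = 0.1200+0.0000+0.0500 = 0.1700 m
S_min ≈ 0.1160+0.1752+0.2573+0.1700  ⇒  S_min = 3449/4800 m

S_min = 3449/4800 m = 0.7185 m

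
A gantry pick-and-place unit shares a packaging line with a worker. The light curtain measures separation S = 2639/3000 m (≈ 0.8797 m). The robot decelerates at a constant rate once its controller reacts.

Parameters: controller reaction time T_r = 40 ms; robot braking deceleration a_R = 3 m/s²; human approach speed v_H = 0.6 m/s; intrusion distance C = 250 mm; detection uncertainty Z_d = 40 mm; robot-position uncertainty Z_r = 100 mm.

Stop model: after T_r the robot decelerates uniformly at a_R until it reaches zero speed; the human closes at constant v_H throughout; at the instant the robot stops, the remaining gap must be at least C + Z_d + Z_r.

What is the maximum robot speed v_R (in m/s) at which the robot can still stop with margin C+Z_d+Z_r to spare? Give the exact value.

collect terms ⇒ (1/6)·v_R² + (6/25)·v_R + (-1397/3000) = 0
  disc = (6/25)² − 4·(1/6)·(-1397/3000) = 8281/22500 ; √disc = 91/150
  v_R = (−(6/25) + 91/150) / (2·(1/6)) = 11/10 m/s
check:
T_s = v_R/a_R = (11/10)/3 = 0.3667 s
reaction-phase robot travel = 1.1000·0.0400 = 0.0440 m
robot under decel: 1.1000²/(2·3.0000) = 0.2017 m
human closes 0.6000·0.4067 = 0.2440 m
residual clearance needed = 0.2500+0.0400+0.1000 = 0.3900 m
sum ≈ 0.0440+0.2017+0.2440+0.3900 ≈ 0.8797 m = S ✓

v_R_max = 11/10 m/s = 1.1000 m/s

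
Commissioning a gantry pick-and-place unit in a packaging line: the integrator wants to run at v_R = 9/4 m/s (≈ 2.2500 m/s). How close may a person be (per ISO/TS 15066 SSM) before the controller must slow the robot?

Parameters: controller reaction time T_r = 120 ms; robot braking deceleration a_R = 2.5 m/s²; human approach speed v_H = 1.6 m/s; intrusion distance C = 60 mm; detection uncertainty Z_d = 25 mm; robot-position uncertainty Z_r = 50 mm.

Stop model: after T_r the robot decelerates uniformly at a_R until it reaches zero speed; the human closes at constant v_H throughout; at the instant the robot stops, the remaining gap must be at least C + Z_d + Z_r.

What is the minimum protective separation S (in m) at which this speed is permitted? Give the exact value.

stop time T_s = (9/4)/(5/2) = 0.9000 s
reaction-phase robot travel = 2.2500·0.1200 = 0.2700 m
braking distance = 2.2500²/(2·2.5000) = 1.0125 m
person approaches 1.6000·(0.1200+0.9000) = 1.6320 m
C+Z_d+Z_r = 0.0600+0.0250+0.0500 = 0.1350 m
S_min ≈ 0.2700+1.0125+1.6320+0.1350  ⇒  S_min = 6099/2000 m

S_min = 6099/2000 m = 3.0495 m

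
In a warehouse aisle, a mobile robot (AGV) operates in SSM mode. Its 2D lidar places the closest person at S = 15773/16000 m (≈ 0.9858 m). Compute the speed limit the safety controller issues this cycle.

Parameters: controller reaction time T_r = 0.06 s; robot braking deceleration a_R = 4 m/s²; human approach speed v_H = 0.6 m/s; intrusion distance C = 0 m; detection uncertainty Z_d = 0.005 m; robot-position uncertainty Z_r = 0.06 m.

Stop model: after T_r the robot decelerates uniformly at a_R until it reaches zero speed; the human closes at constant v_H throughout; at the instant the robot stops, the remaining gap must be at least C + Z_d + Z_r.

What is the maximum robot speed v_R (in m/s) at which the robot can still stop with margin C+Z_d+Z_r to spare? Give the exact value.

v_R_max = 39/20 m/s = 1.9500 m/s

quadratic (1/8)·v² + (21/100)·v + (-14157/16000) = 0
  disc = (21/100)² − 4·(1/8)·(-14157/16000) = 77841/160000 ; √disc = 279/400
  v_R = (−(21/100) + 279/400) / (2·(1/8)) = 39/20 m/s
check:
T_s = v_R/a_R = (39/20)/4 = 0.4875 s
robot covers v_R·T_r = 1.9500·0.0600 = 0.1170 m before braking
robot under decel: 1.9500²/(2·4.0000) = 0.4753 m
person approaches 0.6000·(0.0600+0.4875) = 0.3285 m
margins: 0.0000+0.0050+0.0600 = 0.0650 m
sum ≈ 0.1170+0.4753+0.3285+0.0650 ≈ 0.9858 m = S ✓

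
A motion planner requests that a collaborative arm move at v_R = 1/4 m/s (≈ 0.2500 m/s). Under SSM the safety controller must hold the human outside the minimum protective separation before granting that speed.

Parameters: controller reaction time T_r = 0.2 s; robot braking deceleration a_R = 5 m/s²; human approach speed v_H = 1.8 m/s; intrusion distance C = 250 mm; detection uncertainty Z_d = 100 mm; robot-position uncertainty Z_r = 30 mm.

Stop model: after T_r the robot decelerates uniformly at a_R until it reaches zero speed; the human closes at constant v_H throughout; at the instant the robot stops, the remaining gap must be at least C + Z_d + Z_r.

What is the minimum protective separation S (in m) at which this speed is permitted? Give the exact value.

stop time T_s = (1/4)/5 = 0.0500 s
robot covers v_R·T_r = 0.2500·0.2000 = 0.0500 m before braking
robot under decel: 0.2500²/(2·5.0000) = 0.0063 m
human closes 1.8000·0.2500 = 0.4500 m
residual clearance needed = 0.2500+0.1000+0.0300 = 0.3800 m
S_min ≈ 0.0500+0.0063+0.4500+0.3800  ⇒  S_min = 709/800 m

S_min = 709/800 m = 0.8862 m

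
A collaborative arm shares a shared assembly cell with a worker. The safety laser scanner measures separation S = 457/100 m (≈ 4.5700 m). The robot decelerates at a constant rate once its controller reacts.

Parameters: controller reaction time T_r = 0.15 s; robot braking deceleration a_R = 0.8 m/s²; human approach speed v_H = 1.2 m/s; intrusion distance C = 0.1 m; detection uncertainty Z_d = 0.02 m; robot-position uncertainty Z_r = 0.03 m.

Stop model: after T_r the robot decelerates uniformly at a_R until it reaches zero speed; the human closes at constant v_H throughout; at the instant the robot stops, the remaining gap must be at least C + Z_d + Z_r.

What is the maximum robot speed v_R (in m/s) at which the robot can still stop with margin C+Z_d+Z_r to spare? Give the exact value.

v_R_max = 8/5 m/s = 1.6000 m/s

collect terms ⇒ (5/8)·v_R² + (33/20)·v_R + (-106/25) = 0
  disc = (33/20)² − 4·(5/8)·(-106/25) = 5329/400 ; √disc = 73/20
  v_R = (−(33/20) + 73/20) / (2·(5/8)) = 8/5 m/s
check:
braking lasts T_s = (8/5)/(4/5) = 2.0000 s
robot covers v_R·T_r = 1.6000·0.1500 = 0.2400 m before braking
robot under decel: 1.6000²/(2·0.8000) = 1.6000 m
human over T_r+T_s: 1.2000·(0.1500+2.0000) = 2.5800 m
C+Z_d+Z_r = 0.1000+0.0200+0.0300 = 0.1500 m
sum ≈ 0.2400+1.6000+2.5800+0.1500 ≈ 4.5700 m = S ✓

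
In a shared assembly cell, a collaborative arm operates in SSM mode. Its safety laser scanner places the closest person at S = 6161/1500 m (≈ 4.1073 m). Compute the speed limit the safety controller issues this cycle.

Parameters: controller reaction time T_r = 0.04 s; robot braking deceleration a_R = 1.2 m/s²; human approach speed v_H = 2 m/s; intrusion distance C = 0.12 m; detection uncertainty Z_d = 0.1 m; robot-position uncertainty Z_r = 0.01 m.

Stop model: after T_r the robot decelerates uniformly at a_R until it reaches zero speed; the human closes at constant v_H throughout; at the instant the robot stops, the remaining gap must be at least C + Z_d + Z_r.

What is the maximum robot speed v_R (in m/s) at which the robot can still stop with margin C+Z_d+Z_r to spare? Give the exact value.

v_R_max = 8/5 m/s = 1.6000 m/s

collect terms ⇒ (5/12)·v_R² + (128/75)·v_R + (-1424/375) = 0
  disc = (128/75)² − 4·(5/12)·(-1424/375) = 5776/625 ; √disc = 76/25
  v_R = (−(128/75) + 76/25) / (2·(5/12)) = 8/5 m/s
check:
braking lasts T_s = (8/5)/(6/5) = 1.3333 s
robot covers v_R·T_r = 1.6000·0.0400 = 0.0640 m before braking
robot covers 1.6000·1.3333 − ½·1.2000·1.3333² = 1.0667 m while stopping
human over T_r+T_s: 2.0000·(0.0400+1.3333) = 2.7467 m
residual clearance needed = 0.1200+0.1000+0.0100 = 0.2300 m
sum ≈ 0.0640+1.0667+2.7467+0.2300 ≈ 4.1073 m = S ✓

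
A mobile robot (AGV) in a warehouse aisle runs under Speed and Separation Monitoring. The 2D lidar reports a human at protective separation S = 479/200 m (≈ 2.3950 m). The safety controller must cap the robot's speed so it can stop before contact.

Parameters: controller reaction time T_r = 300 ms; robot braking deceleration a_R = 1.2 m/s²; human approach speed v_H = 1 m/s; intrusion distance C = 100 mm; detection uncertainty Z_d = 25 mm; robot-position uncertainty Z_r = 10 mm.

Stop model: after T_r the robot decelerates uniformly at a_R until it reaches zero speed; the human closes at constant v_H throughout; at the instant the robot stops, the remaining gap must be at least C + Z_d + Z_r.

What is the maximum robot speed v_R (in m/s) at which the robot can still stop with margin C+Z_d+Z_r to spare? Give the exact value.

v_R_max = 6/5 m/s = 1.2000 m/s

collect terms ⇒ (5/12)·v_R² + (17/15)·v_R + (-49/25) = 0
  disc = (17/15)² − 4·(5/12)·(-49/25) = 1024/225 ; √disc = 32/15
  v_R = (−(17/15) + 32/15) / (2·(5/12)) = 6/5 m/s
check:
T_s = v_R/a_R = (6/5)/(6/5) = 1.0000 s
robot in T_r: 1.2000·0.3000 = 0.3600 m
robot covers 1.2000·1.0000 − ½·1.2000·1.0000² = 0.6000 m while stopping
human closes 1.0000·1.3000 = 1.3000 m
C+Z_d+Z_r = 0.1000+0.0250+0.0100 = 0.1350 m
sum ≈ 0.3600+0.6000+1.3000+0.1350 ≈ 2.3950 m = S ✓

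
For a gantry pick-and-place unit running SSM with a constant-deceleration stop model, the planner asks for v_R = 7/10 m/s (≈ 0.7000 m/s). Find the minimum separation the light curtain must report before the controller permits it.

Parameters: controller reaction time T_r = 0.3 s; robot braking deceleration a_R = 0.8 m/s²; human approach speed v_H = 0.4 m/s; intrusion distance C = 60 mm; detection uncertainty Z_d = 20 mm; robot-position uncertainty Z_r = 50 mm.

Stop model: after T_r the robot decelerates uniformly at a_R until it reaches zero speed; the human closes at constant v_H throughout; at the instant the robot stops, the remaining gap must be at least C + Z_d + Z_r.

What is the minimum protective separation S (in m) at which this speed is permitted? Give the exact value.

T_s = v_R/a_R = (7/10)/(4/5) = 0.8750 s
reaction-phase robot travel = 0.7000·0.3000 = 0.2100 m
robot covers 0.7000·0.8750 − ½·0.8000·0.8750² = 0.3063 m while stopping
human over T_r+T_s: 0.4000·(0.3000+0.8750) = 0.4700 m
C+Z_d+Z_r = 0.0600+0.0200+0.0500 = 0.1300 m
S_min ≈ 0.2100+0.3063+0.4700+0.1300  ⇒  S_min = 893/800 m

S_min = 893/800 m = 1.1162 m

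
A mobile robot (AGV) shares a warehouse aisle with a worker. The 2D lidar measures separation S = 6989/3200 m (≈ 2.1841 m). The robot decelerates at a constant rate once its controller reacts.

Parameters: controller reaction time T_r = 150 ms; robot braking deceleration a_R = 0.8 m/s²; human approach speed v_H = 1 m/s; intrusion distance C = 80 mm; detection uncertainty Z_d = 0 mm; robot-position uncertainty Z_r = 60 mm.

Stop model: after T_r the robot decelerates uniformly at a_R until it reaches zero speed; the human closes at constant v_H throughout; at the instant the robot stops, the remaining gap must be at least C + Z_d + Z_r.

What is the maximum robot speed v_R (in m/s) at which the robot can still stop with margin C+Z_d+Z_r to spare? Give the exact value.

collect terms ⇒ (5/8)·v_R² + (7/5)·v_R + (-6061/3200) = 0
  disc = (7/5)² − 4·(5/8)·(-6061/3200) = 42849/6400 ; √disc = 207/80
  v_R = (−(7/5) + 207/80) / (2·(5/8)) = 19/20 m/s
check:
braking lasts T_s = (19/20)/(4/5) = 1.1875 s
reaction-phase robot travel = 0.9500·0.1500 = 0.1425 m
robot under decel: 0.9500²/(2·0.8000) = 0.5641 m
human closes 1.0000·1.3375 = 1.3375 m
residual clearance needed = 0.0800+0.0000+0.0600 = 0.1400 m
sum ≈ 0.1425+0.5641+1.3375+0.1400 ≈ 2.1841 m = S ✓

v_R_max = 19/20 m/s = 0.9500 m/s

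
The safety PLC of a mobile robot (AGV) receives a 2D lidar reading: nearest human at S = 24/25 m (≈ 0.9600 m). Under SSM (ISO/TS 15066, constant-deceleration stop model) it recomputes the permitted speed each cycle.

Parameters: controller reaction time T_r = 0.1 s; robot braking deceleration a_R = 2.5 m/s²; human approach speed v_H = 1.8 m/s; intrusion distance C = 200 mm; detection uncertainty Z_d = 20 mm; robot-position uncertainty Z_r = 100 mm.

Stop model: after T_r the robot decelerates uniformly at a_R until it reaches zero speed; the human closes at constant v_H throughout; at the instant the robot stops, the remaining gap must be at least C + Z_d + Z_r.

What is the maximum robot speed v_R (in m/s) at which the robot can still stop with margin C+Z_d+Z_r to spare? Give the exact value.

collect terms ⇒ (1/5)·v_R² + (41/50)·v_R + (-23/50) = 0
  disc = (41/50)² − 4·(1/5)·(-23/50) = 2601/2500 ; √disc = 51/50
  v_R = (−(41/50) + 51/50) / (2·(1/5)) = 1/2 m/s
check:
stop time T_s = (1/2)/(5/2) = 0.2000 s
reaction-phase robot travel = 0.5000·0.1000 = 0.0500 m
robot covers 0.5000·0.2000 − ½·2.5000·0.2000² = 0.0500 m while stopping
human closes 1.8000·0.3000 = 0.5400 m
residual clearance needed = 0.2000+0.0200+0.1000 = 0.3200 m
sum ≈ 0.0500+0.0500+0.5400+0.3200 ≈ 0.9600 m = S ✓

v_R_max = 1/2 m/s = 0.5000 m/s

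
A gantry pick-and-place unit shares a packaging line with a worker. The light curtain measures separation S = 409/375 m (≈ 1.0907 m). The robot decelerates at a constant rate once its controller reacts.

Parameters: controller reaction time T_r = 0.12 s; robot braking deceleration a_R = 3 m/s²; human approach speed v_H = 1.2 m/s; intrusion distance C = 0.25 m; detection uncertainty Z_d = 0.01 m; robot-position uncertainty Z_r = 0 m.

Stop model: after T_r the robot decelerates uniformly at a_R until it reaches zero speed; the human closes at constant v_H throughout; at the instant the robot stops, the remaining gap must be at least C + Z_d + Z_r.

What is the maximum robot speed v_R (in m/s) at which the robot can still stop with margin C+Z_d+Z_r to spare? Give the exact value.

v_R_max = 1 m/s = 1.0000 m/s

collect terms ⇒ (1/6)·v_R² + (13/25)·v_R + (-103/150) = 0
  disc = (13/25)² − 4·(1/6)·(-103/150) = 4096/5625 ; √disc = 64/75
  v_R = (−(13/25) + 64/75) / (2·(1/6)) = 1 m/s
check:
stop time T_s = 1/3 = 0.3333 s
robot in T_r: 1.0000·0.1200 = 0.1200 m
robot under decel: 1.0000²/(2·3.0000) = 0.1667 m
person approaches 1.2000·(0.1200+0.3333) = 0.5440 m
residual clearance needed = 0.2500+0.0100+0.0000 = 0.2600 m
sum ≈ 0.1200+0.1667+0.5440+0.2600 ≈ 1.0907 m = S ✓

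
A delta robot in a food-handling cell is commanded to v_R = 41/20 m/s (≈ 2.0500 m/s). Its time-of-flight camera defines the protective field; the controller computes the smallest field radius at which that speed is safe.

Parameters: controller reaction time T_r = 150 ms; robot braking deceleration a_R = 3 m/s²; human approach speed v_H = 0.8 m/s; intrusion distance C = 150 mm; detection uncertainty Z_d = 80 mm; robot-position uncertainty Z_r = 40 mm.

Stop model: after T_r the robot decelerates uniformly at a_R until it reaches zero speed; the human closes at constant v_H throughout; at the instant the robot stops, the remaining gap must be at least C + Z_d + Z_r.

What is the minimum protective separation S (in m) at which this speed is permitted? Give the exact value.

T_s = v_R/a_R = (41/20)/3 = 0.6833 s
robot covers v_R·T_r = 2.0500·0.1500 = 0.3075 m before braking
robot under decel: 2.0500²/(2·3.0000) = 0.7004 m
human over T_r+T_s: 0.8000·(0.1500+0.6833) = 0.6667 m
margins: 0.1500+0.0800+0.0400 = 0.2700 m
S_min ≈ 0.3075+0.7004+0.6667+0.2700  ⇒  S_min = 4667/2400 m

S_min = 4667/2400 m = 1.9446 m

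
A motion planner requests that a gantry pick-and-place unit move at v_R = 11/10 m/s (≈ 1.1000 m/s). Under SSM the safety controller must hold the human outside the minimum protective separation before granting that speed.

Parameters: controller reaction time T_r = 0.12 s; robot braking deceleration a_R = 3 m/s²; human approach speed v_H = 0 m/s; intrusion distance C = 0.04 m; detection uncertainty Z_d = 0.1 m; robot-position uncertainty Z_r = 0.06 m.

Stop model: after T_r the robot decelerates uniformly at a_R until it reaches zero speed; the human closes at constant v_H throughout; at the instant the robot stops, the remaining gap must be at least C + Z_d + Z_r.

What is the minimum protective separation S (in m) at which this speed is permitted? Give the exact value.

stop time T_s = (11/10)/3 = 0.3667 s
robot covers v_R·T_r = 1.1000·0.1200 = 0.1320 m before braking
robot covers 1.1000·0.3667 − ½·3.0000·0.3667² = 0.2017 m while stopping
person approaches 0.0000·(0.1200+0.3667) = 0.0000 m
residual clearance needed = 0.0400+0.1000+0.0600 = 0.2000 m
S_min ≈ 0.1320+0.2017+0.0000+0.2000  ⇒  S_min = 1601/3000 m

S_min = 1601/3000 m = 0.5337 m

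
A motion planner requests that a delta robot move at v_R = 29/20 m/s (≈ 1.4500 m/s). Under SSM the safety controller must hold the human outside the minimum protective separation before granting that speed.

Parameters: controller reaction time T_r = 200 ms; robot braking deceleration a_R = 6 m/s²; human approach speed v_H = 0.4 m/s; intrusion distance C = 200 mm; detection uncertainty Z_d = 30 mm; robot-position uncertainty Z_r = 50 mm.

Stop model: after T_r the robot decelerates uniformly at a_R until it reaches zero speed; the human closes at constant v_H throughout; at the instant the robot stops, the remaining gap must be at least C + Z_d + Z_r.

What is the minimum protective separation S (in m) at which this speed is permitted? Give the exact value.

stop time T_s = (29/20)/6 = 0.2417 s
robot covers v_R·T_r = 1.4500·0.2000 = 0.2900 m before braking
robot covers 1.4500·0.2417 − ½·6.0000·0.2417² = 0.1752 m while stopping
human over T_r+T_s: 0.4000·(0.2000+0.2417) = 0.1767 m
margins: 0.2000+0.0300+0.0500 = 0.2800 m
S_min ≈ 0.2900+0.1752+0.1767+0.2800  ⇒  S_min = 59/64 m

S_min = 59/64 m = 0.9219 m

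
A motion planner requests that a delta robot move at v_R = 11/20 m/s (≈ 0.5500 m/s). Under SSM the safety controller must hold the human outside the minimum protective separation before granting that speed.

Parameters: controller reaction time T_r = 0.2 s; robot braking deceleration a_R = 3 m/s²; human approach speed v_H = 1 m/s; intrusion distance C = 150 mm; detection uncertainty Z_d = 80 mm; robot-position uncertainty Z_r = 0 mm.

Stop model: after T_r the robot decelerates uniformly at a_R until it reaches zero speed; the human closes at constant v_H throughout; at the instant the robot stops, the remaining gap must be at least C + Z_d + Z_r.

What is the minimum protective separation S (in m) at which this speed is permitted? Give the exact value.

braking lasts T_s = (11/20)/3 = 0.1833 s
reaction-phase robot travel = 0.5500·0.2000 = 0.1100 m
braking distance = 0.5500²/(2·3.0000) = 0.0504 m
person approaches 1.0000·(0.2000+0.1833) = 0.3833 m
margins: 0.1500+0.0800+0.0000 = 0.2300 m
S_min ≈ 0.1100+0.0504+0.3833+0.2300  ⇒  S_min = 619/800 m

S_min = 619/800 m = 0.7738 m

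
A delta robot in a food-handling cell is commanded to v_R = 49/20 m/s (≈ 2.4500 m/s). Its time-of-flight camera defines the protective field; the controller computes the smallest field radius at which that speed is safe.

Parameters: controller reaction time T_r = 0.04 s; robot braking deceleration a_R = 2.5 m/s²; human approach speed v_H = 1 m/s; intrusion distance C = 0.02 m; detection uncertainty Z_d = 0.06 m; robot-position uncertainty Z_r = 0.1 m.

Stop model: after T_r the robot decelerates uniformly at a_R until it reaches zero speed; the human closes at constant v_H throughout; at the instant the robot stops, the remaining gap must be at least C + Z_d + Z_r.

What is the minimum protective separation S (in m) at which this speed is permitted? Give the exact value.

braking lasts T_s = (49/20)/(5/2) = 0.9800 s
robot in T_r: 2.4500·0.0400 = 0.0980 m
robot under decel: 2.4500²/(2·2.5000) = 1.2005 m
human closes 1.0000·1.0200 = 1.0200 m
C+Z_d+Z_r = 0.0200+0.0600+0.1000 = 0.1800 m
S_min ≈ 0.0980+1.2005+1.0200+0.1800  ⇒  S_min = 4997/2000 m

S_min = 4997/2000 m = 2.4985 m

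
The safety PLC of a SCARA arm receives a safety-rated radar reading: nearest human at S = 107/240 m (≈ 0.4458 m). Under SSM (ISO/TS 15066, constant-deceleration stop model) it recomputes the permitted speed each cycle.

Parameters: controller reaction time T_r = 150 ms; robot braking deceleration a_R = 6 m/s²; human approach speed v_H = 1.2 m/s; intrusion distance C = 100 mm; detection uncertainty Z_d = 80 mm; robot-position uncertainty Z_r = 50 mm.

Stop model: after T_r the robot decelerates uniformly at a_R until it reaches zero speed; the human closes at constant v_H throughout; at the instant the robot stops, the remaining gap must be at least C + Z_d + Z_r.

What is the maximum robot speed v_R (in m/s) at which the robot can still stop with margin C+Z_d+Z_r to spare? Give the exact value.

v_R_max = 1/10 m/s = 0.1000 m/s

quadratic (1/12)·v² + (7/20)·v + (-43/1200) = 0
  disc = (7/20)² − 4·(1/12)·(-43/1200) = 121/900 ; √disc = 11/30
  v_R = (−(7/20) + 11/30) / (2·(1/12)) = 1/10 m/s
check:
stop time T_s = (1/10)/6 = 0.0167 s
robot in T_r: 0.1000·0.1500 = 0.0150 m
robot covers 0.1000·0.0167 − ½·6.0000·0.0167² = 0.0008 m while stopping
human over T_r+T_s: 1.2000·(0.1500+0.0167) = 0.2000 m
residual clearance needed = 0.1000+0.0800+0.0500 = 0.2300 m
sum ≈ 0.0150+0.0008+0.2000+0.2300 ≈ 0.4458 m = S ✓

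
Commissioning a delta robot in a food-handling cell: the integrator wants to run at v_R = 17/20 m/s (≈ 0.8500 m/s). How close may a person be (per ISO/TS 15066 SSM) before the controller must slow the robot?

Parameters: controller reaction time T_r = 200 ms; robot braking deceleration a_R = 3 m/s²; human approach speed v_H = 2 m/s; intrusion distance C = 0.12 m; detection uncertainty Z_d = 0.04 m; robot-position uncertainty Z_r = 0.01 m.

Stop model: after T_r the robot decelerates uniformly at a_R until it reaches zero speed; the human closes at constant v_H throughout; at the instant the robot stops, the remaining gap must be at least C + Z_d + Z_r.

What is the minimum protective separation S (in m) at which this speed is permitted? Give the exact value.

stop time T_s = (17/20)/3 = 0.2833 s
robot covers v_R·T_r = 0.8500·0.2000 = 0.1700 m before braking
robot covers 0.8500·0.2833 − ½·3.0000·0.2833² = 0.1204 m while stopping
human over T_r+T_s: 2.0000·(0.2000+0.2833) = 0.9667 m
margins: 0.1200+0.0400+0.0100 = 0.1700 m
S_min ≈ 0.1700+0.1204+0.9667+0.1700  ⇒  S_min = 137/96 m

S_min = 137/96 m = 1.4271 m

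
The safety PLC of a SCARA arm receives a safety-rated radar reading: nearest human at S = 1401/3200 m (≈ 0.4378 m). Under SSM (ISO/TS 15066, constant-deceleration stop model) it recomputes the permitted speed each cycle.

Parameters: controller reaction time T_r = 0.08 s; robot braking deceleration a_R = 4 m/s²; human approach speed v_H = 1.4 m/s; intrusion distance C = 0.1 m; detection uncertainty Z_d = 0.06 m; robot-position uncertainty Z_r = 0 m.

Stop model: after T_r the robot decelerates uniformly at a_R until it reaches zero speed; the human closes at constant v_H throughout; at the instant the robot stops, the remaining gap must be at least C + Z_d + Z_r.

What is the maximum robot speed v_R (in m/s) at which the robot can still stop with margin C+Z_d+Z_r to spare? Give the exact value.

v_R_max = 7/20 m/s = 0.3500 m/s

collect terms ⇒ (1/8)·v_R² + (43/100)·v_R + (-2653/16000) = 0
  disc = (43/100)² − 4·(1/8)·(-2653/16000) = 42849/160000 ; √disc = 207/400
  v_R = (−(43/100) + 207/400) / (2·(1/8)) = 7/20 m/s
check:
stop time T_s = (7/20)/4 = 0.0875 s
robot in T_r: 0.3500·0.0800 = 0.0280 m
braking distance = 0.3500²/(2·4.0000) = 0.0153 m
human over T_r+T_s: 1.4000·(0.0800+0.0875) = 0.2345 m
margins: 0.1000+0.0600+0.0000 = 0.1600 m
sum ≈ 0.0280+0.0153+0.2345+0.1600 ≈ 0.4378 m = S ✓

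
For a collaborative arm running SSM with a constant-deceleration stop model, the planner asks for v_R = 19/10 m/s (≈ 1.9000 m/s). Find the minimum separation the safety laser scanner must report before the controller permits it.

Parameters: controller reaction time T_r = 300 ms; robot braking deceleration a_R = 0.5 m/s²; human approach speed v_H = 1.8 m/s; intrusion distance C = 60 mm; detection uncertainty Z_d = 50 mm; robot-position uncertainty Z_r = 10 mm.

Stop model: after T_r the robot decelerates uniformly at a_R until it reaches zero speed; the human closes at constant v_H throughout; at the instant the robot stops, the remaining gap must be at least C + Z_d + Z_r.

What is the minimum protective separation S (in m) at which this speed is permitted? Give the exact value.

S_min = 292/25 m = 11.6800 m

T_s = v_R/a_R = (19/10)/(1/2) = 3.8000 s
reaction-phase robot travel = 1.9000·0.3000 = 0.5700 m
robot covers 1.9000·3.8000 − ½·0.5000·3.8000² = 3.6100 m while stopping
person approaches 1.8000·(0.3000+3.8000) = 7.3800 m
margins: 0.0600+0.0500+0.0100 = 0.1200 m
S_min ≈ 0.5700+3.6100+7.3800+0.1200  ⇒  S_min = 292/25 m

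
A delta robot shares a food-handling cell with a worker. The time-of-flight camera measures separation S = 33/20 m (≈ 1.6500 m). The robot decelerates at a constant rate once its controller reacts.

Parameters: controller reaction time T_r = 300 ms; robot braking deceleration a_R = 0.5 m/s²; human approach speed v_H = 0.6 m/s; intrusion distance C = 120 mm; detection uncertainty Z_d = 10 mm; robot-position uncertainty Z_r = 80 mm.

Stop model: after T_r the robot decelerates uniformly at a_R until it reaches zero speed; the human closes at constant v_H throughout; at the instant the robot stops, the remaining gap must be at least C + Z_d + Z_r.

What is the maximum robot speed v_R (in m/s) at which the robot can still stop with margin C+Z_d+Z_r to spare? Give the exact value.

v_R_max = 3/5 m/s = 0.6000 m/s

quadratic (1)·v² + (3/2)·v + (-63/50) = 0
  disc = (3/2)² − 4·(1)·(-63/50) = 729/100 ; √disc = 27/10
  v_R = (−(3/2) + 27/10) / (2·(1)) = 3/5 m/s
check:
braking lasts T_s = (3/5)/(1/2) = 1.2000 s
robot covers v_R·T_r = 0.6000·0.3000 = 0.1800 m before braking
robot under decel: 0.6000²/(2·0.5000) = 0.3600 m
human closes 0.6000·1.5000 = 0.9000 m
C+Z_d+Z_r = 0.1200+0.0100+0.0800 = 0.2100 m
sum ≈ 0.1800+0.3600+0.9000+0.2100 ≈ 1.6500 m = S ✓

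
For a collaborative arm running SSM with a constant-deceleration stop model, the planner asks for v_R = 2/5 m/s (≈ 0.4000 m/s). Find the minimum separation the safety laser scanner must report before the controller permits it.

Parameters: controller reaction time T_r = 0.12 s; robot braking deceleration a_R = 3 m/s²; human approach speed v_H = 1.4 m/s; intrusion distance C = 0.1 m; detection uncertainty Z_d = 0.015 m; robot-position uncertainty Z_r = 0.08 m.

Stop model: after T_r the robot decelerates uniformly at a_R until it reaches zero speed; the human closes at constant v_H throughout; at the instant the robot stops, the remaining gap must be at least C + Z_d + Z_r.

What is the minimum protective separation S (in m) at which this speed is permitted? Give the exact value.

braking lasts T_s = (2/5)/3 = 0.1333 s
robot in T_r: 0.4000·0.1200 = 0.0480 m
robot covers 0.4000·0.1333 − ½·3.0000·0.1333² = 0.0267 m while stopping
person approaches 1.4000·(0.1200+0.1333) = 0.3547 m
residual clearance needed = 0.1000+0.0150+0.0800 = 0.1950 m
S_min ≈ 0.0480+0.0267+0.3547+0.1950  ⇒  S_min = 1873/3000 m

S_min = 1873/3000 m = 0.6243 m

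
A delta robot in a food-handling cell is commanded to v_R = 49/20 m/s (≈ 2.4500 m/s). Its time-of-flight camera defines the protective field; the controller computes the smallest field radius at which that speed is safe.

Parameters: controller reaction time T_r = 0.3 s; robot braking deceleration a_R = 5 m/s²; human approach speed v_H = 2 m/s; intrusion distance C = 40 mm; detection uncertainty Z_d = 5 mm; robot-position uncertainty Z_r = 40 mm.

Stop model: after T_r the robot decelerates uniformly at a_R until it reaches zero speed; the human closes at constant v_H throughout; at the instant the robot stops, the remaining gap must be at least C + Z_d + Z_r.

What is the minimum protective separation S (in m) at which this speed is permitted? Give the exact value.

S_min = 12001/4000 m = 3.0002 m

braking lasts T_s = (49/20)/5 = 0.4900 s
reaction-phase robot travel = 2.4500·0.3000 = 0.7350 m
robot covers 2.4500·0.4900 − ½·5.0000·0.4900² = 0.6002 m while stopping
person approaches 2.0000·(0.3000+0.4900) = 1.5800 m
residual clearance needed = 0.0400+0.0050+0.0400 = 0.0850 m
S_min ≈ 0.7350+0.6002+1.5800+0.0850  ⇒  S_min = 12001/4000 m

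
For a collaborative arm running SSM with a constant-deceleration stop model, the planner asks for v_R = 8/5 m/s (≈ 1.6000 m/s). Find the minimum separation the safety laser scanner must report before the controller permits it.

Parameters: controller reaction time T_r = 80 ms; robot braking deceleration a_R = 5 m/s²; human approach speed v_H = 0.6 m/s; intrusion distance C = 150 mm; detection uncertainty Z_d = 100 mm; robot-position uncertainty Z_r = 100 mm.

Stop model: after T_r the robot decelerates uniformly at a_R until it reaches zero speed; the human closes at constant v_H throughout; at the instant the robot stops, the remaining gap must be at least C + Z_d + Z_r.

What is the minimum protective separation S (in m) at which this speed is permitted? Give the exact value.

S_min = 487/500 m = 0.9740 m

stop time T_s = (8/5)/5 = 0.3200 s
robot covers v_R·T_r = 1.6000·0.0800 = 0.1280 m before braking
robot under decel: 1.6000²/(2·5.0000) = 0.2560 m
human closes 0.6000·0.4000 = 0.2400 m
margins: 0.1500+0.1000+0.1000 = 0.3500 m
S_min ≈ 0.1280+0.2560+0.2400+0.3500  ⇒  S_min = 487/500 m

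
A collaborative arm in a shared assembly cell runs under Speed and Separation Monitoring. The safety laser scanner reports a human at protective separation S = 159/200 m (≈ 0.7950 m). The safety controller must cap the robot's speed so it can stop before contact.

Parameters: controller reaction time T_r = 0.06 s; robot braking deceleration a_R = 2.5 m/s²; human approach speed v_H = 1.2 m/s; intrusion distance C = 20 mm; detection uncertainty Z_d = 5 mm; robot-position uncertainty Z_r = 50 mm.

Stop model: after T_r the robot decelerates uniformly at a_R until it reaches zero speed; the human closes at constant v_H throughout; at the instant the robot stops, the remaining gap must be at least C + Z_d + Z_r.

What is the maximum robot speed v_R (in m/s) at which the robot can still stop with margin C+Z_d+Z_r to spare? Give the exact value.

v_R_max = 9/10 m/s = 0.9000 m/s

collect terms ⇒ (1/5)·v_R² + (27/50)·v_R + (-81/125) = 0
  disc = (27/50)² − 4·(1/5)·(-81/125) = 81/100 ; √disc = 9/10
  v_R = (−(27/50) + 9/10) / (2·(1/5)) = 9/10 m/s
check:
stop time T_s = (9/10)/(5/2) = 0.3600 s
robot in T_r: 0.9000·0.0600 = 0.0540 m
robot covers 0.9000·0.3600 − ½·2.5000·0.3600² = 0.1620 m while stopping
human over T_r+T_s: 1.2000·(0.0600+0.3600) = 0.5040 m
residual clearance needed = 0.0200+0.0050+0.0500 = 0.0750 m
sum ≈ 0.0540+0.1620+0.5040+0.0750 ≈ 0.7950 m = S ✓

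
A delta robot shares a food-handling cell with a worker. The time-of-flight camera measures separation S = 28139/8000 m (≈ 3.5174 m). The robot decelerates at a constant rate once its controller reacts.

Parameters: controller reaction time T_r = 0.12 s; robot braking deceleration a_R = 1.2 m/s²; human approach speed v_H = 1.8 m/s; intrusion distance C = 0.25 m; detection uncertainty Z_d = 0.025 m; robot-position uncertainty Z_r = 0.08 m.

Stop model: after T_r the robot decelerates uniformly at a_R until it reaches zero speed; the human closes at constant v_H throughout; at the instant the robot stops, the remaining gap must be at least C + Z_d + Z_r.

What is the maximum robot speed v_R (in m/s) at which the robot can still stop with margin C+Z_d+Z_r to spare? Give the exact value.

v_R_max = 27/20 m/s = 1.3500 m/s

quadratic (5/12)·v² + (81/50)·v + (-23571/8000) = 0
  disc = (81/50)² − 4·(5/12)·(-23571/8000) = 301401/40000 ; √disc = 549/200
  v_R = (−(81/50) + 549/200) / (2·(5/12)) = 27/20 m/s
check:
braking lasts T_s = (27/20)/(6/5) = 1.1250 s
robot in T_r: 1.3500·0.1200 = 0.1620 m
robot under decel: 1.3500²/(2·1.2000) = 0.7594 m
person approaches 1.8000·(0.1200+1.1250) = 2.2410 m
residual clearance needed = 0.2500+0.0250+0.0800 = 0.3550 m
sum ≈ 0.1620+0.7594+2.2410+0.3550 ≈ 3.5174 m = S ✓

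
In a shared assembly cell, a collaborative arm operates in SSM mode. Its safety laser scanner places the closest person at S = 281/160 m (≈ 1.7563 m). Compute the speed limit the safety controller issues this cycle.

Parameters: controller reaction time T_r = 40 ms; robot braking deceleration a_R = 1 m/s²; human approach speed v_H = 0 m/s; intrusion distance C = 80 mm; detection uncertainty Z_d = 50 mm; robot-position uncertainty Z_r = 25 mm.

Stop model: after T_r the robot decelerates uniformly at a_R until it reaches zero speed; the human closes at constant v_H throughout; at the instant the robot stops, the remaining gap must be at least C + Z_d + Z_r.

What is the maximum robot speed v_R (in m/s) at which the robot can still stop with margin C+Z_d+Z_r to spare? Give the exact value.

collect terms ⇒ (1/2)·v_R² + (1/25)·v_R + (-1281/800) = 0
  disc = (1/25)² − 4·(1/2)·(-1281/800) = 32041/10000 ; √disc = 179/100
  v_R = (−(1/25) + 179/100) / (2·(1/2)) = 7/4 m/s
check:
braking lasts T_s = (7/4)/1 = 1.7500 s
robot in T_r: 1.7500·0.0400 = 0.0700 m
robot under decel: 1.7500²/(2·1.0000) = 1.5312 m
person approaches 0.0000·(0.0400+1.7500) = 0.0000 m
margins: 0.0800+0.0500+0.0250 = 0.1550 m
sum ≈ 0.0700+1.5312+0.0000+0.1550 ≈ 1.7563 m = S ✓

v_R_max = 7/4 m/s = 1.7500 m/s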